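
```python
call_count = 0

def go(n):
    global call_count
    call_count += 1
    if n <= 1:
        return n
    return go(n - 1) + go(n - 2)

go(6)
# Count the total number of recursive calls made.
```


go(6) calls go(5) and go(4); each non-base call branches into two more.
Let C(k) = total number of calls made by go(k), including the call to go(k) itself.
Base cases: C(0) = 1, C(1) = 1
Recurrence: C(k) = 1 + C(k-1) + C(k-2)
  C(2) = 1 + C(1) + C(0) = 1 + 1 + 1 = 3
  C(3) = 1 + C(2) + C(1) = 1 + 3 + 1 = 5
  C(4) = 1 + C(3) + C(2) = 1 + 5 + 3 = 9
  C(5) = 1 + C(4) + C(3) = 1 + 9 + 5 = 15
  C(6) = 1 + C(5) + C(4) = 1 + 15 + 9 = 25
Total calls = C(6) = 25


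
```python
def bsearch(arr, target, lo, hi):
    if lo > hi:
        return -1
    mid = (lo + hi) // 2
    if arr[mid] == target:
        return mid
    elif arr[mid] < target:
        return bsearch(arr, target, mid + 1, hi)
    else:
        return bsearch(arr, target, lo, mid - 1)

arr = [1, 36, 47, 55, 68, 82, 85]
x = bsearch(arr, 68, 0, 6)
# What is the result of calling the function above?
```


bsearch(arr, 68, 0, 6)
lo=0, hi=6, mid=3, arr[mid]=55
55 < 68, search right half
lo=4, hi=6, mid=5, arr[mid]=82
82 > 68, search left half
lo=4, hi=4, mid=4, arr[mid]=68
arr[4] == 68, found at index 4
= 4


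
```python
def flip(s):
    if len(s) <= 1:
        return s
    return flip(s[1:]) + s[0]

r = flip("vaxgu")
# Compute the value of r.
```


flip("vaxgu")
= flip("axgu") + "v"
= flip("xgu") + "a" + "v"
= flip("gu") + "x" + "a" + "v"
= flip("u") + "g" + "x" + "a" + "v"
= "u" + "g" + "x" + "a" + "v"
= "ugxav"


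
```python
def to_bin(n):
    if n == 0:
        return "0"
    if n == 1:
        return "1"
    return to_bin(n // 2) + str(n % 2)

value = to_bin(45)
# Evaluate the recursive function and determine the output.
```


to_bin(45)
= to_bin(22) + "1"
= to_bin(11) + "0" + "1"
= to_bin(5) + "1" + "0" + "1"
= to_bin(2) + "1" + "1" + "0" + "1"
= to_bin(1) + "0" + "1" + "1" + "0" + "1"
= "1" + "0" + "1" + "1" + "0" + "1"
= "101101"


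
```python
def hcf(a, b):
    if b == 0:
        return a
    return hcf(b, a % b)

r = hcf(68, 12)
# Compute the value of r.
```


hcf(68, 12)
= hcf(12, 68 % 12) = hcf(12, 8)
= hcf(8, 12 % 8) = hcf(8, 4)
= hcf(4, 8 % 4) = hcf(4, 0)
b == 0, return a = 4


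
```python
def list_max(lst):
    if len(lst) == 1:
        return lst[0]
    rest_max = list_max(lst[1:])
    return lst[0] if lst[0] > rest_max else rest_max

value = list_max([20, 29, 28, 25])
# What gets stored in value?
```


list_max([20, 29, 28, 25])
= compare 20 with list_max([29, 28, 25])
= compare 29 with list_max([28, 25])
= compare 28 with list_max([25])
Base: list_max([25]) = 25
compare 28 with 25: max = 28
compare 29 with 28: max = 29
compare 20 with 29: max = 29
= 29


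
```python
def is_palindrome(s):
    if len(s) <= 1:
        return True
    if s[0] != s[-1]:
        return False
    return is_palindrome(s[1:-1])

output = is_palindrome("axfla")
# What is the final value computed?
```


is_palindrome("axfla")
"axfla": s[0]='a' == s[-1]='a' -> is_palindrome("xfl")
"xfl": s[0]='x' != s[-1]='l' -> False
= False


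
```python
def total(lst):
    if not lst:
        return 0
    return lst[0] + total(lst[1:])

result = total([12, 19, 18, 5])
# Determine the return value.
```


total([12, 19, 18, 5])
= 12 + total([19, 18, 5])
= 12 + 19 + total([18, 5])
= 12 + 19 + 18 + total([5])
= 12 + 19 + 18 + 5 + total([])
= 12 + 19 + 18 + 5 + 0
= 54


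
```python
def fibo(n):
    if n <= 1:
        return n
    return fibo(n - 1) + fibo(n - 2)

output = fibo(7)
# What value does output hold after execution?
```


fibo(7)
= fibo(6) + fibo(5)
= (fibo(5) + fibo(4)) + fibo(5)
Computing bottom-up: fibo(0)=0, fibo(1)=1, fibo(2)=1, fibo(3)=2, fibo(4)=3, fibo(5)=5, fibo(6)=8, fibo(7)=13
= 13


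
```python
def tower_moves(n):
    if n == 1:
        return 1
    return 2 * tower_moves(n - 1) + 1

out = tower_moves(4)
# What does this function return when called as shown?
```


tower_moves(4)
= 2 * tower_moves(3) + 1
= 2 * (2 * tower_moves(2) + 1) + 1
= 2 * (2 * (2 * tower_moves(1) + 1) + 1) + 1
Now compute bottom-up:
tower_moves(1) = 1
tower_moves(2) = 2 * 1 + 1 = 3
tower_moves(3) = 2 * 3 + 1 = 7
tower_moves(4) = 2 * 7 + 1 = 15
= 15


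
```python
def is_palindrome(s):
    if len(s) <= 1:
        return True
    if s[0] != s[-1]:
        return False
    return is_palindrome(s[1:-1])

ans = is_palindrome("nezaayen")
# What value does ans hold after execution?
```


is_palindrome("nezaayen")
"nezaayen": s[0]='n' == s[-1]='n' -> is_palindrome("ezaaye")
"ezaaye": s[0]='e' == s[-1]='e' -> is_palindrome("zaay")
"zaay": s[0]='z' != s[-1]='y' -> False
= False


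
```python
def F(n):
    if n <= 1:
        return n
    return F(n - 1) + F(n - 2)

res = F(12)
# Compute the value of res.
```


F(12)
= F(11) + F(10)
= (F(10) + F(9)) + F(10)
Computing bottom-up: F(0)=0, F(1)=1, F(2)=1, F(3)=2, F(4)=3, F(5)=5, F(6)=8, F(7)=13, F(8)=21, F(9)=34, F(10)=55, F(11)=89, F(12)=144
= 144


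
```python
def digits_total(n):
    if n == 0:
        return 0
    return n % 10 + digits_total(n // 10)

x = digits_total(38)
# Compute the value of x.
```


digits_total(38)
= 8 + digits_total(3)
= 8 + 3 + digits_total(0)
= 8 + 3 + 0
= 11


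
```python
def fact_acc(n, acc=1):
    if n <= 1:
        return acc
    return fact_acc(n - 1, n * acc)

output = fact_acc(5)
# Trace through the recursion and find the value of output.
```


fact_acc(5, 1)
= fact_acc(4, 5 * 1) = fact_acc(4, 5)
= fact_acc(3, 4 * 5) = fact_acc(3, 20)
= fact_acc(2, 3 * 20) = fact_acc(2, 60)
= fact_acc(1, 2 * 60) = fact_acc(1, 120)
n <= 1, return acc = 120


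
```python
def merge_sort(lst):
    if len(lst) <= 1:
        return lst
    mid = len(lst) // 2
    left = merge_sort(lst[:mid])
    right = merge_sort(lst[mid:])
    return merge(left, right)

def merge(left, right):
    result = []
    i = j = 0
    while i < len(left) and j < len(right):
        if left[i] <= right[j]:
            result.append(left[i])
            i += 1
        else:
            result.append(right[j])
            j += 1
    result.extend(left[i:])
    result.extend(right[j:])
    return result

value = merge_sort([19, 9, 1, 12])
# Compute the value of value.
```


merge_sort([19, 9, 1, 12])
Split into [19, 9] and [1, 12]
Left sorted: [9, 19]
Right sorted: [1, 12]
Merge [9, 19] and [1, 12]
= [1, 9, 12, 19]


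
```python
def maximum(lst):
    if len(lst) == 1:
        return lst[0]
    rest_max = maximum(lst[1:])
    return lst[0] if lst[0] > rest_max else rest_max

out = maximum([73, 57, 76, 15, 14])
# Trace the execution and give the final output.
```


maximum([73, 57, 76, 15, 14])
= compare 73 with maximum([57, 76, 15, 14])
= compare 57 with maximum([76, 15, 14])
= compare 76 with maximum([15, 14])
= compare 15 with maximum([14])
Base: maximum([14]) = 14
compare 15 with 14: max = 15
compare 76 with 15: max = 76
compare 57 with 76: max = 76
compare 73 with 76: max = 76
= 76


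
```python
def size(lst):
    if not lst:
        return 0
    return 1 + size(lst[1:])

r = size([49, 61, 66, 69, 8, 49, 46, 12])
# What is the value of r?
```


size([49, 61, 66, 69, 8, 49, 46, 12])
= 1 + size([61, 66, 69, 8, 49, 46, 12])
= 1 + 1 + size([66, 69, 8, 49, 46, 12])
= 1 + 1 + 1 + size([69, 8, 49, 46, 12])
= 1 + 1 + 1 + 1 + size([8, 49, 46, 12])
= 1 + 1 + 1 + 1 + 1 + size([49, 46, 12])
= 1 + 1 + 1 + 1 + 1 + 1 + size([46, 12])
= 1 + 1 + 1 + 1 + 1 + 1 + 1 + size([12])
= 1 + 1 + 1 + 1 + 1 + 1 + 1 + 1 + size([])
= 1 + 1 + 1 + 1 + 1 + 1 + 1 + 1 + 0
= 8


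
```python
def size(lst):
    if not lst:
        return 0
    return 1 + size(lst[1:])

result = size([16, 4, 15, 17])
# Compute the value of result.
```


size([16, 4, 15, 17])
= 1 + size([4, 15, 17])
= 1 + 1 + size([15, 17])
= 1 + 1 + 1 + size([17])
= 1 + 1 + 1 + 1 + size([])
= 1 + 1 + 1 + 1 + 0
= 4


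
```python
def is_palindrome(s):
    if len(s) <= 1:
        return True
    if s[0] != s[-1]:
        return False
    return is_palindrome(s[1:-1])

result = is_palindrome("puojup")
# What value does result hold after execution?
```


is_palindrome("puojup")
"puojup": s[0]='p' == s[-1]='p' -> is_palindrome("uoju")
"uoju": s[0]='u' == s[-1]='u' -> is_palindrome("oj")
"oj": s[0]='o' != s[-1]='j' -> False
= False


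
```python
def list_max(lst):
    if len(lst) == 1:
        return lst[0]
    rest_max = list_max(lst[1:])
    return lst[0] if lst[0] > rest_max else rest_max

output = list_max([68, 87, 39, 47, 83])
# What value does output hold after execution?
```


list_max([68, 87, 39, 47, 83])
= compare 68 with list_max([87, 39, 47, 83])
= compare 87 with list_max([39, 47, 83])
= compare 39 with list_max([47, 83])
= compare 47 with list_max([83])
Base: list_max([83]) = 83
compare 47 with 83: max = 83
compare 39 with 83: max = 83
compare 87 with 83: max = 87
compare 68 with 87: max = 87
= 87


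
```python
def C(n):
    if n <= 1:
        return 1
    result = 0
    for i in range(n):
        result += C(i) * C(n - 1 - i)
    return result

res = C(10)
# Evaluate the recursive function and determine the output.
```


C(10)
= sum of C(i) * C(10-1-i) for i in 0..9
First compute sub-values bottom-up:
  C(0) = 1, C(1) = 1
  C(2) = 1*1 + 1*1 = 2
  C(3) = 1*2 + 1*1 + 2*1 = 5
  C(4) = 1*5 + 1*2 + 2*1 + 5*1 = 14
  C(5) = 1*14 + 1*5 + 2*2 + 5*1 + 14*1 = 42
  C(6) = 1*42 + 1*14 + 2*5 + 5*2 + 14*1 + 42*1 = 132
  C(7) = 1*132 + 1*42 + 2*14 + 5*5 + 14*2 + 42*1 + 132*1 = 429
  C(8) = 1*429 + 1*132 + 2*42 + 5*14 + 14*5 + 42*2 + 132*1 + 429*1 = 1430
  C(9) = 1*1430 + 1*429 + 2*132 + 5*42 + 14*14 + 42*5 + 132*2 + 429*1 + 1430*1 = 4862
Now C(10):
  C(0)*C(9) = 1*4862 = 4862
  C(1)*C(8) = 1*1430 = 1430
  C(2)*C(7) = 2*429 = 858
  C(3)*C(6) = 5*132 = 660
  C(4)*C(5) = 14*42 = 588
  C(5)*C(4) = 42*14 = 588
  C(6)*C(3) = 132*5 = 660
  C(7)*C(2) = 429*2 = 858
  C(8)*C(1) = 1430*1 = 1430
  C(9)*C(0) = 4862*1 = 4862
= 4862 + 1430 + 858 + 660 + 588 + 588 + 660 + 858 + 1430 + 4862
= 16796


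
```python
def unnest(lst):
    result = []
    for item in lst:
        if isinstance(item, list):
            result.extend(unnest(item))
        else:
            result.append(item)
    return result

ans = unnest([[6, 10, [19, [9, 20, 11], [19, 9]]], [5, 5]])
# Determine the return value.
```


unnest([[6, 10, [19, [9, 20, 11], [19, 9]]], [5, 5]])
Processing each element:
  [6, 10, [19, [9, 20, 11], [19, 9]]] is a list -> unnest recursively -> [6, 10, 19, 9, 20, 11, 19, 9]
  [5, 5] is a list -> unnest recursively -> [5, 5]
= [6, 10, 19, 9, 20, 11, 19, 9, 5, 5]


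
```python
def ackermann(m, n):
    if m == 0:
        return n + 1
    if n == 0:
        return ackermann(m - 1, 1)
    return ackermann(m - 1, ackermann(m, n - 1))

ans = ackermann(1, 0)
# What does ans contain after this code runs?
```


ackermann(1, 0)
n == 0: return ackermann(0, 1)
= ackermann(0, 1) = 2
= 2


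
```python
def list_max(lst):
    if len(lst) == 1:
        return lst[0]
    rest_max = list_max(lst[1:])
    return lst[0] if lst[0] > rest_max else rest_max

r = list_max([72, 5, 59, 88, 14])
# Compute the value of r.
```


list_max([72, 5, 59, 88, 14])
= compare 72 with list_max([5, 59, 88, 14])
= compare 5 with list_max([59, 88, 14])
= compare 59 with list_max([88, 14])
= compare 88 with list_max([14])
Base: list_max([14]) = 14
compare 88 with 14: max = 88
compare 59 with 88: max = 88
compare 5 with 88: max = 88
compare 72 with 88: max = 88
= 88


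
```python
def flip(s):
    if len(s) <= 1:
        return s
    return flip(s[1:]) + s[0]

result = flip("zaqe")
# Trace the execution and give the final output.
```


flip("zaqe")
= flip("aqe") + "z"
= flip("qe") + "a" + "z"
= flip("e") + "q" + "a" + "z"
= "e" + "q" + "a" + "z"
= "eqaz"


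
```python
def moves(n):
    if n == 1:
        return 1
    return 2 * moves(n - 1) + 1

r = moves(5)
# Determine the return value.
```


moves(5)
= 2 * moves(4) + 1
= 2 * (2 * moves(3) + 1) + 1
= 2 * (2 * (2 * moves(2) + 1) + 1) + 1
= 2 * (2 * (2 * (2 * moves(1) + 1) + 1) + 1) + 1
Now compute bottom-up:
moves(1) = 1
moves(2) = 2 * 1 + 1 = 3
moves(3) = 2 * 3 + 1 = 7
moves(4) = 2 * 7 + 1 = 15
moves(5) = 2 * 15 + 1 = 31
= 31


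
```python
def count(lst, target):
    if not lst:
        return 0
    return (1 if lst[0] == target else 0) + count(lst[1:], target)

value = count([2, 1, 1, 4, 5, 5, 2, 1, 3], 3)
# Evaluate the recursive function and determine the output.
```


count([2, 1, 1, 4, 5, 5, 2, 1, 3], 3)
lst[0]=2 != 3: 0 + count([1, 1, 4, 5, 5, 2, 1, 3], 3)
lst[0]=1 != 3: 0 + count([1, 4, 5, 5, 2, 1, 3], 3)
lst[0]=1 != 3: 0 + count([4, 5, 5, 2, 1, 3], 3)
lst[0]=4 != 3: 0 + count([5, 5, 2, 1, 3], 3)
lst[0]=5 != 3: 0 + count([5, 2, 1, 3], 3)
lst[0]=5 != 3: 0 + count([2, 1, 3], 3)
lst[0]=2 != 3: 0 + count([1, 3], 3)
lst[0]=1 != 3: 0 + count([3], 3)
lst[0]=3 == 3: 1 + count([], 3)
= 1


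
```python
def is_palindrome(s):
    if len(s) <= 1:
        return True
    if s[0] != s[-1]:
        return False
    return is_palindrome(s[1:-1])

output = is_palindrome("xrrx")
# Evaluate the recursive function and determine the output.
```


is_palindrome("xrrx")
"xrrx": s[0]='x' == s[-1]='x' -> is_palindrome("rr")
"rr": s[0]='r' == s[-1]='r' -> is_palindrome("")
"": len <= 1 -> True
= True


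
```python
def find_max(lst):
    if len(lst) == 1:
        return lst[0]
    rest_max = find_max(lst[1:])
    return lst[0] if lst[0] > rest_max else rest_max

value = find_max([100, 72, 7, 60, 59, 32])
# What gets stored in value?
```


find_max([100, 72, 7, 60, 59, 32])
= compare 100 with find_max([72, 7, 60, 59, 32])
= compare 72 with find_max([7, 60, 59, 32])
= compare 7 with find_max([60, 59, 32])
= compare 60 with find_max([59, 32])
= compare 59 with find_max([32])
Base: find_max([32]) = 32
compare 59 with 32: max = 59
compare 60 with 59: max = 60
compare 7 with 60: max = 60
compare 72 with 60: max = 72
compare 100 with 72: max = 100
= 100


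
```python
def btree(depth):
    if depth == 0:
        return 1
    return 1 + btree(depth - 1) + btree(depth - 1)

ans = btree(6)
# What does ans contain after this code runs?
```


btree(6)
= 1 + btree(5) + btree(5)
= 1 + 2 * btree(5)
btree(k) = 2^(k+1) - 1
btree(0) = 1
btree(1) = 3
btree(2) = 7
btree(3) = 15
btree(4) = 31
btree(6) = 2^7 - 1 = 127


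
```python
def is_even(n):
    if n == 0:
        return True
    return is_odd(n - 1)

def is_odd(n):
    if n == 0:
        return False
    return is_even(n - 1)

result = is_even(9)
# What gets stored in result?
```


is_even(9)
= is_odd(8)
= is_even(7)
= is_odd(6)
= is_even(5)
= is_odd(4)
= is_even(3)
= is_odd(2)
= is_even(1)
= is_odd(0)
n == 0: return False
= False


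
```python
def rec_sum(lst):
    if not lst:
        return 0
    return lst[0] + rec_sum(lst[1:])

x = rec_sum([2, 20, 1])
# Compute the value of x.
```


rec_sum([2, 20, 1])
= 2 + rec_sum([20, 1])
= 2 + 20 + rec_sum([1])
= 2 + 20 + 1 + rec_sum([])
= 2 + 20 + 1 + 0
= 23


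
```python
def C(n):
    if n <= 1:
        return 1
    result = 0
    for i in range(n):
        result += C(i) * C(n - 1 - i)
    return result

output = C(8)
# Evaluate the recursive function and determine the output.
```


C(8)
= sum of C(i) * C(8-1-i) for i in 0..7
First compute sub-values bottom-up:
  C(0) = 1, C(1) = 1
  C(2) = 1*1 + 1*1 = 2
  C(3) = 1*2 + 1*1 + 2*1 = 5
  C(4) = 1*5 + 1*2 + 2*1 + 5*1 = 14
  C(5) = 1*14 + 1*5 + 2*2 + 5*1 + 14*1 = 42
  C(6) = 1*42 + 1*14 + 2*5 + 5*2 + 14*1 + 42*1 = 132
  C(7) = 1*132 + 1*42 + 2*14 + 5*5 + 14*2 + 42*1 + 132*1 = 429
Now C(8):
  C(0)*C(7) = 1*429 = 429
  C(1)*C(6) = 1*132 = 132
  C(2)*C(5) = 2*42 = 84
  C(3)*C(4) = 5*14 = 70
  C(4)*C(3) = 14*5 = 70
  C(5)*C(2) = 42*2 = 84
  C(6)*C(1) = 132*1 = 132
  C(7)*C(0) = 429*1 = 429
= 429 + 132 + 84 + 70 + 70 + 84 + 132 + 429
= 1430


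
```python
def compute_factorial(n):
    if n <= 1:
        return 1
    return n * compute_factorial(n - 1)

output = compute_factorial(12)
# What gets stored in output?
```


compute_factorial(12)
= 12 * compute_factorial(11)
= 12 * 11 * compute_factorial(10)
= 12 * 11 * 10 * compute_factorial(9)
= 12 * 11 * 10 * 9 * compute_factorial(8)
= 12 * 11 * 10 * 9 * 8 * compute_factorial(7)
= 12 * 11 * 10 * 9 * 8 * 7 * compute_factorial(6)
= 12 * 11 * 10 * 9 * 8 * 7 * 6 * compute_factorial(5)
= 12 * 11 * 10 * 9 * 8 * 7 * 6 * 5 * compute_factorial(4)
= 12 * 11 * 10 * 9 * 8 * 7 * 6 * 5 * 4 * compute_factorial(3)
= 12 * 11 * 10 * 9 * 8 * 7 * 6 * 5 * 4 * 3 * compute_factorial(2)
= 12 * 11 * 10 * 9 * 8 * 7 * 6 * 5 * 4 * 3 * 2 * compute_factorial(1)
= 12 * 11 * 10 * 9 * 8 * 7 * 6 * 5 * 4 * 3 * 2 * 1
= 479001600


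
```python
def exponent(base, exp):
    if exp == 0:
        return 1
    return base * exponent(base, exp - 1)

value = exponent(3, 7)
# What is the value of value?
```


exponent(3, 7)
= 3 * exponent(3, 6)
= 3 * 3 * exponent(3, 5)
= 3 * 3 * 3 * exponent(3, 4)
= 3 * 3 * 3 * 3 * exponent(3, 3)
= 3 * 3 * 3 * 3 * 3 * exponent(3, 2)
= 3 * 3 * 3 * 3 * 3 * 3 * exponent(3, 1)
= 3 * 3 * 3 * 3 * 3 * 3 * 3 * exponent(3, 0)
= 3 * 3 * 3 * 3 * 3 * 3 * 3 * 1
= 2187


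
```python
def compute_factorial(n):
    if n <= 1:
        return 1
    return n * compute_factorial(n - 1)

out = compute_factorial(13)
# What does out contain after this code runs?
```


compute_factorial(13)
= 13 * compute_factorial(12)
= 13 * 12 * compute_factorial(11)
= 13 * 12 * 11 * compute_factorial(10)
= 13 * 12 * 11 * 10 * compute_factorial(9)
= 13 * 12 * 11 * 10 * 9 * compute_factorial(8)
= 13 * 12 * 11 * 10 * 9 * 8 * compute_factorial(7)
= 13 * 12 * 11 * 10 * 9 * 8 * 7 * compute_factorial(6)
= 13 * 12 * 11 * 10 * 9 * 8 * 7 * 6 * compute_factorial(5)
= 13 * 12 * 11 * 10 * 9 * 8 * 7 * 6 * 5 * compute_factorial(4)
= 13 * 12 * 11 * 10 * 9 * 8 * 7 * 6 * 5 * 4 * compute_factorial(3)
= 13 * 12 * 11 * 10 * 9 * 8 * 7 * 6 * 5 * 4 * 3 * compute_factorial(2)
= 13 * 12 * 11 * 10 * 9 * 8 * 7 * 6 * 5 * 4 * 3 * 2 * compute_factorial(1)
= 13 * 12 * 11 * 10 * 9 * 8 * 7 * 6 * 5 * 4 * 3 * 2 * 1
= 6227020800


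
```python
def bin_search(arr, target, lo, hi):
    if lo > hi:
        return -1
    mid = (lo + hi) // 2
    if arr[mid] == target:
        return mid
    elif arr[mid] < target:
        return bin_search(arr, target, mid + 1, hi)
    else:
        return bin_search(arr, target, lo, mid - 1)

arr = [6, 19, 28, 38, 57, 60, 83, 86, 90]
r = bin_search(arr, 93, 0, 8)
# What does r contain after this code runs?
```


bin_search(arr, 93, 0, 8)
lo=0, hi=8, mid=4, arr[mid]=57
57 < 93, search right half
lo=5, hi=8, mid=6, arr[mid]=83
83 < 93, search right half
lo=7, hi=8, mid=7, arr[mid]=86
86 < 93, search right half
lo=8, hi=8, mid=8, arr[mid]=90
90 < 93, search right half
lo > hi, target not found, return -1
= -1


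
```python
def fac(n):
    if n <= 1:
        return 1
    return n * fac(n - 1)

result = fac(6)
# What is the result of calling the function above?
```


fac(6)
= 6 * fac(5)
= 6 * 5 * fac(4)
= 6 * 5 * 4 * fac(3)
= 6 * 5 * 4 * 3 * fac(2)
= 6 * 5 * 4 * 3 * 2 * fac(1)
= 6 * 5 * 4 * 3 * 2 * 1
= 720


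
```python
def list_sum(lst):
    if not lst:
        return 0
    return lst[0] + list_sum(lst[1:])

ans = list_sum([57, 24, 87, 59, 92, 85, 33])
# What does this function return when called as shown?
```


list_sum([57, 24, 87, 59, 92, 85, 33])
= 57 + list_sum([24, 87, 59, 92, 85, 33])
= 57 + 24 + list_sum([87, 59, 92, 85, 33])
= 57 + 24 + 87 + list_sum([59, 92, 85, 33])
= 57 + 24 + 87 + 59 + list_sum([92, 85, 33])
= 57 + 24 + 87 + 59 + 92 + list_sum([85, 33])
= 57 + 24 + 87 + 59 + 92 + 85 + list_sum([33])
= 57 + 24 + 87 + 59 + 92 + 85 + 33 + list_sum([])
= 57 + 24 + 87 + 59 + 92 + 85 + 33 + 0
= 437


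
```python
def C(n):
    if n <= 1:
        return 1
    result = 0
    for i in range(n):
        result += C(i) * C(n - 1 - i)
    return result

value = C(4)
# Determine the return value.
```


C(4)
= sum of C(i) * C(4-1-i) for i in 0..3
First compute sub-values bottom-up:
  C(0) = 1, C(1) = 1
  C(2) = 1*1 + 1*1 = 2
  C(3) = 1*2 + 1*1 + 2*1 = 5
Now C(4):
  C(0)*C(3) = 1*5 = 5
  C(1)*C(2) = 1*2 = 2
  C(2)*C(1) = 2*1 = 2
  C(3)*C(0) = 5*1 = 5
= 5 + 2 + 2 + 5
= 14


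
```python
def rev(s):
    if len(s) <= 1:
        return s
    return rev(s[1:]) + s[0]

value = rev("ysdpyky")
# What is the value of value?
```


rev("ysdpyky")
= rev("sdpyky") + "y"
= rev("dpyky") + "s" + "y"
= rev("pyky") + "d" + "s" + "y"
= rev("yky") + "p" + "d" + "s" + "y"
= rev("ky") + "y" + "p" + "d" + "s" + "y"
= rev("y") + "k" + "y" + "p" + "d" + "s" + "y"
= "y" + "k" + "y" + "p" + "d" + "s" + "y"
= "ykypdsy"


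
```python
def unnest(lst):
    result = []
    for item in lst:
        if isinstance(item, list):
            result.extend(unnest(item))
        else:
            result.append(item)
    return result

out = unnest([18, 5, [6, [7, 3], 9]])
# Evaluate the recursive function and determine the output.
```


unnest([18, 5, [6, [7, 3], 9]])
Processing each element:
  18 is not a list -> append 18
  5 is not a list -> append 5
  [6, [7, 3], 9] is a list -> unnest recursively -> [6, 7, 3, 9]
= [18, 5, 6, 7, 3, 9]


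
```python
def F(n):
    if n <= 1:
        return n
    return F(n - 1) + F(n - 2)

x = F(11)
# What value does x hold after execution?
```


F(11)
= F(10) + F(9)
= (F(9) + F(8)) + F(9)
Computing bottom-up: F(0)=0, F(1)=1, F(2)=1, F(3)=2, F(4)=3, F(5)=5, F(6)=8, F(7)=13, F(8)=21, F(9)=34, F(10)=55, F(11)=89
= 89


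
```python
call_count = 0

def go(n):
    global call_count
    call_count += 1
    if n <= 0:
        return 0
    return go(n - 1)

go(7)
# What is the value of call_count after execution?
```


go(7) calls go(6) calls ... calls go(0)
Total calls: 7 + 1 (for base case) = 8


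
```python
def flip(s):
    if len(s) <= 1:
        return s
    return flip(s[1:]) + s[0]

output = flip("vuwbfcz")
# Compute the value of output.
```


flip("vuwbfcz")
= flip("uwbfcz") + "v"
= flip("wbfcz") + "u" + "v"
= flip("bfcz") + "w" + "u" + "v"
= flip("fcz") + "b" + "w" + "u" + "v"
= flip("cz") + "f" + "b" + "w" + "u" + "v"
= flip("z") + "c" + "f" + "b" + "w" + "u" + "v"
= "z" + "c" + "f" + "b" + "w" + "u" + "v"
= "zcfbwuv"


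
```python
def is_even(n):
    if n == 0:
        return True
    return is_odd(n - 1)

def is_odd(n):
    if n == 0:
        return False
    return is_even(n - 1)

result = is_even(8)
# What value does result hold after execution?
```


is_even(8)
= is_odd(7)
= is_even(6)
= is_odd(5)
= is_even(4)
= is_odd(3)
= is_even(2)
= is_odd(1)
= is_even(0)
n == 0: return True
= True


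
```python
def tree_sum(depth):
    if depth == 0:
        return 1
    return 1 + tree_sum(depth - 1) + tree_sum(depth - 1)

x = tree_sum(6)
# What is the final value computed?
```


tree_sum(6)
= 1 + tree_sum(5) + tree_sum(5)
= 1 + 2 * tree_sum(5)
tree_sum(k) = 2^(k+1) - 1
tree_sum(0) = 1
tree_sum(1) = 3
tree_sum(2) = 7
tree_sum(3) = 15
tree_sum(4) = 31
tree_sum(6) = 2^7 - 1 = 127


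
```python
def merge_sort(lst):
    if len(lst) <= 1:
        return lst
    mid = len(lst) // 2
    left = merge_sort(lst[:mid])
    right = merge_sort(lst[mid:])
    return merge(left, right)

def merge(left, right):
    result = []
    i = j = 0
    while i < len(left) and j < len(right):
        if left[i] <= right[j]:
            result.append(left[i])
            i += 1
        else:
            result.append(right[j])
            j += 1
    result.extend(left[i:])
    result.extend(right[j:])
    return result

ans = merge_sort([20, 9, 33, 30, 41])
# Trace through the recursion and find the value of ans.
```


merge_sort([20, 9, 33, 30, 41])
Split into [20, 9] and [33, 30, 41]
Left sorted: [9, 20]
Right sorted: [30, 33, 41]
Merge [9, 20] and [30, 33, 41]
= [9, 20, 30, 33, 41]


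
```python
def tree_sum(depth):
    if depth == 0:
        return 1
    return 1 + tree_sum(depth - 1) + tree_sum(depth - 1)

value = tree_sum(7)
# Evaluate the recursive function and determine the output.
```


tree_sum(7)
= 1 + tree_sum(6) + tree_sum(6)
= 1 + 2 * tree_sum(6)
tree_sum(k) = 2^(k+1) - 1
tree_sum(0) = 1
tree_sum(1) = 3
tree_sum(2) = 7
tree_sum(3) = 15
tree_sum(4) = 31
tree_sum(7) = 2^8 - 1 = 255


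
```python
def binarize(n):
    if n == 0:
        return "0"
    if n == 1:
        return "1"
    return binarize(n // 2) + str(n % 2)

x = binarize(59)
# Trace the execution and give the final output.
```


binarize(59)
= binarize(29) + "1"
= binarize(14) + "1" + "1"
= binarize(7) + "0" + "1" + "1"
= binarize(3) + "1" + "0" + "1" + "1"
= binarize(1) + "1" + "1" + "0" + "1" + "1"
= "1" + "1" + "1" + "0" + "1" + "1"
= "111011"


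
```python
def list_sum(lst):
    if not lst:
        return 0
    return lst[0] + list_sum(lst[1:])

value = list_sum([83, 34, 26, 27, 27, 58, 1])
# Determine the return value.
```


list_sum([83, 34, 26, 27, 27, 58, 1])
= 83 + list_sum([34, 26, 27, 27, 58, 1])
= 83 + 34 + list_sum([26, 27, 27, 58, 1])
= 83 + 34 + 26 + list_sum([27, 27, 58, 1])
= 83 + 34 + 26 + 27 + list_sum([27, 58, 1])
= 83 + 34 + 26 + 27 + 27 + list_sum([58, 1])
= 83 + 34 + 26 + 27 + 27 + 58 + list_sum([1])
= 83 + 34 + 26 + 27 + 27 + 58 + 1 + list_sum([])
= 83 + 34 + 26 + 27 + 27 + 58 + 1 + 0
= 256


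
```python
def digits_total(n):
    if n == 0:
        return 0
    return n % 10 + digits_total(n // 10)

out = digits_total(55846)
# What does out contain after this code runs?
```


digits_total(55846)
= 6 + digits_total(5584)
= 6 + 4 + digits_total(558)
= 6 + 4 + 8 + digits_total(55)
= 6 + 4 + 8 + 5 + digits_total(5)
= 6 + 4 + 8 + 5 + 5 + digits_total(0)
= 6 + 4 + 8 + 5 + 5 + 0
= 28


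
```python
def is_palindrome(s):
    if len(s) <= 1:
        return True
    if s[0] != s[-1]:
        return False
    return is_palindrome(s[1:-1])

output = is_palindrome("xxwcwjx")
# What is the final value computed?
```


is_palindrome("xxwcwjx")
"xxwcwjx": s[0]='x' == s[-1]='x' -> is_palindrome("xwcwj")
"xwcwj": s[0]='x' != s[-1]='j' -> False
= False


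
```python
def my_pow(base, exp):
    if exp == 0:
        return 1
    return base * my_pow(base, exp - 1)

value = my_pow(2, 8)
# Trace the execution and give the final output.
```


my_pow(2, 8)
= 2 * my_pow(2, 7)
= 2 * 2 * my_pow(2, 6)
= 2 * 2 * 2 * my_pow(2, 5)
= 2 * 2 * 2 * 2 * my_pow(2, 4)
= 2 * 2 * 2 * 2 * 2 * my_pow(2, 3)
= 2 * 2 * 2 * 2 * 2 * 2 * my_pow(2, 2)
= 2 * 2 * 2 * 2 * 2 * 2 * 2 * my_pow(2, 1)
= 2 * 2 * 2 * 2 * 2 * 2 * 2 * 2 * my_pow(2, 0)
= 2 * 2 * 2 * 2 * 2 * 2 * 2 * 2 * 1
= 256


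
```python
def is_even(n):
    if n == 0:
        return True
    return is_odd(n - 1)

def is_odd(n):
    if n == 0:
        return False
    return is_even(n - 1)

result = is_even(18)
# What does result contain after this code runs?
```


is_even(18)
= is_odd(17)
= is_even(16)
= is_odd(15)
= is_even(14)
= is_odd(13)
= is_even(12)
= is_odd(11)
= is_even(10)
= is_odd(9)
= is_even(8)
= is_odd(7)
= is_even(6)
= is_odd(5)
= is_even(4)
= is_odd(3)
= is_even(2)
= is_odd(1)
= is_even(0)
n == 0: return True
= True


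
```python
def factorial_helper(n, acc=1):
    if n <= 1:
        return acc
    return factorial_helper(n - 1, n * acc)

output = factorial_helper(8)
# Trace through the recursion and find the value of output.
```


factorial_helper(8, 1)
= factorial_helper(7, 8 * 1) = factorial_helper(7, 8)
= factorial_helper(6, 7 * 8) = factorial_helper(6, 56)
= factorial_helper(5, 6 * 56) = factorial_helper(5, 336)
= factorial_helper(4, 5 * 336) = factorial_helper(4, 1680)
= factorial_helper(3, 4 * 1680) = factorial_helper(3, 6720)
= factorial_helper(2, 3 * 6720) = factorial_helper(2, 20160)
= factorial_helper(1, 2 * 20160) = factorial_helper(1, 40320)
n <= 1, return acc = 40320


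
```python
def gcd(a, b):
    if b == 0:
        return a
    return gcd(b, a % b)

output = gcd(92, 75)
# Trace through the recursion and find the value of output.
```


gcd(92, 75)
= gcd(75, 92 % 75) = gcd(75, 17)
= gcd(17, 75 % 17) = gcd(17, 7)
= gcd(7, 17 % 7) = gcd(7, 3)
= gcd(3, 7 % 3) = gcd(3, 1)
= gcd(1, 3 % 1) = gcd(1, 0)
b == 0, return a = 1


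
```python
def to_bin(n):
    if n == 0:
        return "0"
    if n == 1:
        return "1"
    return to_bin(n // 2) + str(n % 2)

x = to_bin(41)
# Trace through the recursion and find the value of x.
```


to_bin(41)
= to_bin(20) + "1"
= to_bin(10) + "0" + "1"
= to_bin(5) + "0" + "0" + "1"
= to_bin(2) + "1" + "0" + "0" + "1"
= to_bin(1) + "0" + "1" + "0" + "0" + "1"
= "1" + "0" + "1" + "0" + "0" + "1"
= "101001"


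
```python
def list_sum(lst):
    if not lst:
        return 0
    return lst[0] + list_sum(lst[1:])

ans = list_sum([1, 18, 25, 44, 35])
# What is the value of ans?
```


list_sum([1, 18, 25, 44, 35])
= 1 + list_sum([18, 25, 44, 35])
= 1 + 18 + list_sum([25, 44, 35])
= 1 + 18 + 25 + list_sum([44, 35])
= 1 + 18 + 25 + 44 + list_sum([35])
= 1 + 18 + 25 + 44 + 35 + list_sum([])
= 1 + 18 + 25 + 44 + 35 + 0
= 123


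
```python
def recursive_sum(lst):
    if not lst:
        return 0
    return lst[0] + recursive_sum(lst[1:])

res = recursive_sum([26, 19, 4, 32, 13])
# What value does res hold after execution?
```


recursive_sum([26, 19, 4, 32, 13])
= 26 + recursive_sum([19, 4, 32, 13])
= 26 + 19 + recursive_sum([4, 32, 13])
= 26 + 19 + 4 + recursive_sum([32, 13])
= 26 + 19 + 4 + 32 + recursive_sum([13])
= 26 + 19 + 4 + 32 + 13 + recursive_sum([])
= 26 + 19 + 4 + 32 + 13 + 0
= 94


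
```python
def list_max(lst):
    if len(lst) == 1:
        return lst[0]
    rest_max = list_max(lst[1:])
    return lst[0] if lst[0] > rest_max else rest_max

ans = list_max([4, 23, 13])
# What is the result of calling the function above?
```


list_max([4, 23, 13])
= compare 4 with list_max([23, 13])
= compare 23 with list_max([13])
Base: list_max([13]) = 13
compare 23 with 13: max = 23
compare 4 with 23: max = 23
= 23


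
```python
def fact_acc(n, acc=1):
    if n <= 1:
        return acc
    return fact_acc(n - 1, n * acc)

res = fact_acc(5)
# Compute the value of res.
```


fact_acc(5, 1)
= fact_acc(4, 5 * 1) = fact_acc(4, 5)
= fact_acc(3, 4 * 5) = fact_acc(3, 20)
= fact_acc(2, 3 * 20) = fact_acc(2, 60)
= fact_acc(1, 2 * 60) = fact_acc(1, 120)
n <= 1, return acc = 120


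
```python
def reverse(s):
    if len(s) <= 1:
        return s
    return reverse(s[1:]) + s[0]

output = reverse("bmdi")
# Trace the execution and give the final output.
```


reverse("bmdi")
= reverse("mdi") + "b"
= reverse("di") + "m" + "b"
= reverse("i") + "d" + "m" + "b"
= "i" + "d" + "m" + "b"
= "idmb"


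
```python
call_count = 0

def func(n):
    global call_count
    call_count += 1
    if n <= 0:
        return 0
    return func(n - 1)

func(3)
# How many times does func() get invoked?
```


func(3) calls func(2) calls ... calls func(0)
Total calls: 3 + 1 (for base case) = 4


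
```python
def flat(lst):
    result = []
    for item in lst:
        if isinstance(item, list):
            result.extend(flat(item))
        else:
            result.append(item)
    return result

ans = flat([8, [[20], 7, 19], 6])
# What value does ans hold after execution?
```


flat([8, [[20], 7, 19], 6])
Processing each element:
  8 is not a list -> append 8
  [[20], 7, 19] is a list -> flat recursively -> [20, 7, 19]
  6 is not a list -> append 6
= [8, 20, 7, 19, 6]


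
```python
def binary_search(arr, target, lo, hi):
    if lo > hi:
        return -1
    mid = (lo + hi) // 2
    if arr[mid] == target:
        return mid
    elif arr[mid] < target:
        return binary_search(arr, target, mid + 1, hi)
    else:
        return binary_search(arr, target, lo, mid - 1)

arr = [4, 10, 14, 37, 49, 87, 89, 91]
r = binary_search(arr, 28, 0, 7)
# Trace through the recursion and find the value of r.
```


binary_search(arr, 28, 0, 7)
lo=0, hi=7, mid=3, arr[mid]=37
37 > 28, search left half
lo=0, hi=2, mid=1, arr[mid]=10
10 < 28, search right half
lo=2, hi=2, mid=2, arr[mid]=14
14 < 28, search right half
lo > hi, target not found, return -1
= -1


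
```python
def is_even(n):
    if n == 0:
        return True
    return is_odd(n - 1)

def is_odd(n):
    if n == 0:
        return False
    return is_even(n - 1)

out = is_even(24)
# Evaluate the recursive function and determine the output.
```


is_even(24)
= is_odd(23)
= is_even(22)
= is_odd(21)
= is_even(20)
= is_odd(19)
= is_even(18)
= is_odd(17)
= is_even(16)
= is_odd(15)
= is_even(14)
= is_odd(13)
= is_even(12)
= is_odd(11)
= is_even(10)
= is_odd(9)
= is_even(8)
= is_odd(7)
= is_even(6)
= is_odd(5)
= is_even(4)
= is_odd(3)
= is_even(2)
= is_odd(1)
= is_even(0)
n == 0: return True
= True


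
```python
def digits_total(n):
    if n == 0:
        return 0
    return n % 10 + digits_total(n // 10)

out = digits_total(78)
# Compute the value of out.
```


digits_total(78)
= 8 + digits_total(7)
= 8 + 7 + digits_total(0)
= 8 + 7 + 0
= 15


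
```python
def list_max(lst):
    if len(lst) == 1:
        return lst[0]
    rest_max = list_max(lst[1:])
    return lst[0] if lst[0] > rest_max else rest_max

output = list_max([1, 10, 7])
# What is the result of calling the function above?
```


list_max([1, 10, 7])
= compare 1 with list_max([10, 7])
= compare 10 with list_max([7])
Base: list_max([7]) = 7
compare 10 with 7: max = 10
compare 1 with 10: max = 10
= 10


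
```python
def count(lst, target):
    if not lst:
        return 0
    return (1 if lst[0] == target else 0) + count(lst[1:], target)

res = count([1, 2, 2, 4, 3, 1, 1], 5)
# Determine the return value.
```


count([1, 2, 2, 4, 3, 1, 1], 5)
lst[0]=1 != 5: 0 + count([2, 2, 4, 3, 1, 1], 5)
lst[0]=2 != 5: 0 + count([2, 4, 3, 1, 1], 5)
lst[0]=2 != 5: 0 + count([4, 3, 1, 1], 5)
lst[0]=4 != 5: 0 + count([3, 1, 1], 5)
lst[0]=3 != 5: 0 + count([1, 1], 5)
lst[0]=1 != 5: 0 + count([1], 5)
lst[0]=1 != 5: 0 + count([], 5)
= 0


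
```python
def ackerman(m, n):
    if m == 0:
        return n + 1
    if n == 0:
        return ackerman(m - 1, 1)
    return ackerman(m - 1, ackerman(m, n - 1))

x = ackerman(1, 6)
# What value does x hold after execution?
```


ackerman(1, 6)
= ackerman(0, ackerman(1, 5))
First compute ackerman(1, 5) = 7
= ackerman(0, 7)
= 8


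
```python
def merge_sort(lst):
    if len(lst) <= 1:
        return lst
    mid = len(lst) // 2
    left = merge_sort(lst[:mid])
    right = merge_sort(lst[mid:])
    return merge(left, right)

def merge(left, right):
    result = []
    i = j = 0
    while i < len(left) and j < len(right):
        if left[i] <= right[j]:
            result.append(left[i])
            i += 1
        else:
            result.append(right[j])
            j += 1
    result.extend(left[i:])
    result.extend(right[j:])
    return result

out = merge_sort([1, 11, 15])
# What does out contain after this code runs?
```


merge_sort([1, 11, 15])
Split into [1] and [11, 15]
Left sorted: [1]
Right sorted: [11, 15]
Merge [1] and [11, 15]
= [1, 11, 15]


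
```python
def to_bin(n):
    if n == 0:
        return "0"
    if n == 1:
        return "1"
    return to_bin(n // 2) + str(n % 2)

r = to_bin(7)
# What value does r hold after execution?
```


to_bin(7)
= to_bin(3) + "1"
= to_bin(1) + "1" + "1"
= "1" + "1" + "1"
= "111"


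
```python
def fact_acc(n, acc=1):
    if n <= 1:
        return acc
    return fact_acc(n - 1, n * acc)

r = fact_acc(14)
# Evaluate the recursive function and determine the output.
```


fact_acc(14, 1)
= fact_acc(13, 14 * 1) = fact_acc(13, 14)
= fact_acc(12, 13 * 14) = fact_acc(12, 182)
= fact_acc(11, 12 * 182) = fact_acc(11, 2184)
= fact_acc(10, 11 * 2184) = fact_acc(10, 24024)
= fact_acc(9, 10 * 24024) = fact_acc(9, 240240)
= fact_acc(8, 9 * 240240) = fact_acc(8, 2162160)
= fact_acc(7, 8 * 2162160) = fact_acc(7, 17297280)
= fact_acc(6, 7 * 17297280) = fact_acc(6, 121080960)
= fact_acc(5, 6 * 121080960) = fact_acc(5, 726485760)
= fact_acc(4, 5 * 726485760) = fact_acc(4, 3632428800)
= fact_acc(3, 4 * 3632428800) = fact_acc(3, 14529715200)
= fact_acc(2, 3 * 14529715200) = fact_acc(2, 43589145600)
= fact_acc(1, 2 * 43589145600) = fact_acc(1, 87178291200)
n <= 1, return acc = 87178291200


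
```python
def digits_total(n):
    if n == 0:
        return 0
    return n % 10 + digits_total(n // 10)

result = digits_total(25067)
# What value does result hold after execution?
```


digits_total(25067)
= 7 + digits_total(2506)
= 7 + 6 + digits_total(250)
= 7 + 6 + 0 + digits_total(25)
= 7 + 6 + 0 + 5 + digits_total(2)
= 7 + 6 + 0 + 5 + 2 + digits_total(0)
= 7 + 6 + 0 + 5 + 2 + 0
= 20


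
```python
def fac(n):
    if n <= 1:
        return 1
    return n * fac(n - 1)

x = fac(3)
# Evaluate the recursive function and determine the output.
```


fac(3)
= 3 * fac(2)
= 3 * 2 * fac(1)
= 3 * 2 * 1
= 6


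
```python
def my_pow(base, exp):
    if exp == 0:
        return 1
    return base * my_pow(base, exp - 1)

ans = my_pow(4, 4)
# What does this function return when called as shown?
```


my_pow(4, 4)
= 4 * my_pow(4, 3)
= 4 * 4 * my_pow(4, 2)
= 4 * 4 * 4 * my_pow(4, 1)
= 4 * 4 * 4 * 4 * my_pow(4, 0)
= 4 * 4 * 4 * 4 * 1
= 256


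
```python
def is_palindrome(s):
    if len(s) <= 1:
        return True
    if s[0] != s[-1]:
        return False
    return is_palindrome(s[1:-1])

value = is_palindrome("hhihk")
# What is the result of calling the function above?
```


is_palindrome("hhihk")
"hhihk": s[0]='h' != s[-1]='k' -> False
= False


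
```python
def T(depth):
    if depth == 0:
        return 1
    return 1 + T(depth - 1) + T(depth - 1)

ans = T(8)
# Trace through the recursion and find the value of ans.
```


T(8)
= 1 + T(7) + T(7)
= 1 + 2 * T(7)
T(k) = 2^(k+1) - 1
T(0) = 1
T(1) = 3
T(2) = 7
T(3) = 15
T(4) = 31
T(8) = 2^9 - 1 = 511


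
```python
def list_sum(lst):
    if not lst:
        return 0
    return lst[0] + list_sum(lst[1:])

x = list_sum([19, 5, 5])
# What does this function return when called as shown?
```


list_sum([19, 5, 5])
= 19 + list_sum([5, 5])
= 19 + 5 + list_sum([5])
= 19 + 5 + 5 + list_sum([])
= 19 + 5 + 5 + 0
= 29


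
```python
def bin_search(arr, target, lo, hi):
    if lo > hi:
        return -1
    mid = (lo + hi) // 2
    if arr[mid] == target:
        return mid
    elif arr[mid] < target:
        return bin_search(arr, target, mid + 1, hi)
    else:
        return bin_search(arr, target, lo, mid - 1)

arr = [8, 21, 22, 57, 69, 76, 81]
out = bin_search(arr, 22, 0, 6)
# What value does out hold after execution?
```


bin_search(arr, 22, 0, 6)
lo=0, hi=6, mid=3, arr[mid]=57
57 > 22, search left half
lo=0, hi=2, mid=1, arr[mid]=21
21 < 22, search right half
lo=2, hi=2, mid=2, arr[mid]=22
arr[2] == 22, found at index 2
= 2


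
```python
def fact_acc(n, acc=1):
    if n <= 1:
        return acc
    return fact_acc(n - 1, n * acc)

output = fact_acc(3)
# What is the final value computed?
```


fact_acc(3, 1)
= fact_acc(2, 3 * 1) = fact_acc(2, 3)
= fact_acc(1, 2 * 3) = fact_acc(1, 6)
n <= 1, return acc = 6


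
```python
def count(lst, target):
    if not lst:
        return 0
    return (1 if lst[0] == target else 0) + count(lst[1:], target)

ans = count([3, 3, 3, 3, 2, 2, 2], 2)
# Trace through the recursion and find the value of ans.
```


count([3, 3, 3, 3, 2, 2, 2], 2)
lst[0]=3 != 2: 0 + count([3, 3, 3, 2, 2, 2], 2)
lst[0]=3 != 2: 0 + count([3, 3, 2, 2, 2], 2)
lst[0]=3 != 2: 0 + count([3, 2, 2, 2], 2)
lst[0]=3 != 2: 0 + count([2, 2, 2], 2)
lst[0]=2 == 2: 1 + count([2, 2], 2)
lst[0]=2 == 2: 1 + count([2], 2)
lst[0]=2 == 2: 1 + count([], 2)
= 3


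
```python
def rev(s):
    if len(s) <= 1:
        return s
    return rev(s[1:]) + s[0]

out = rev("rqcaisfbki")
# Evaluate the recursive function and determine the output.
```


rev("rqcaisfbki")
= rev("qcaisfbki") + "r"
= rev("caisfbki") + "q" + "r"
= rev("aisfbki") + "c" + "q" + "r"
= rev("isfbki") + "a" + "c" + "q" + "r"
= rev("sfbki") + "i" + "a" + "c" + "q" + "r"
= rev("fbki") + "s" + "i" + "a" + "c" + "q" + "r"
= rev("bki") + "f" + "s" + "i" + "a" + "c" + "q" + "r"
= rev("ki") + "b" + "f" + "s" + "i" + "a" + "c" + "q" + "r"
= rev("i") + "k" + "b" + "f" + "s" + "i" + "a" + "c" + "q" + "r"
= "i" + "k" + "b" + "f" + "s" + "i" + "a" + "c" + "q" + "r"
= "ikbfsiacqr"


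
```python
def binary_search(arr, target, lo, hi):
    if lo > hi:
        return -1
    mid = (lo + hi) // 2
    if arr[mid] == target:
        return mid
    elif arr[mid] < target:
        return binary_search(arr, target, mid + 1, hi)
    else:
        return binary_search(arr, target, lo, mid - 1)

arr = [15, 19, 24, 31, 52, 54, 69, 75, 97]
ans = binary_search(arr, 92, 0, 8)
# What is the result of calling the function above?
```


binary_search(arr, 92, 0, 8)
lo=0, hi=8, mid=4, arr[mid]=52
52 < 92, search right half
lo=5, hi=8, mid=6, arr[mid]=69
69 < 92, search right half
lo=7, hi=8, mid=7, arr[mid]=75
75 < 92, search right half
lo=8, hi=8, mid=8, arr[mid]=97
97 > 92, search left half
lo > hi, target not found, return -1
= -1
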